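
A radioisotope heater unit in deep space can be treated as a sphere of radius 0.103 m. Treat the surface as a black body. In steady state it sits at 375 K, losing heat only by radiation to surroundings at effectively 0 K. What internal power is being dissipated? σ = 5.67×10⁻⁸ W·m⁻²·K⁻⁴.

P ≈ 149 W

Steady state: P = εσA T⁴.
A = 4πr² = 0.1333 m²; T⁴ = (375)⁴ = 1.978×10¹⁰ K⁴.
P = 1.0 × 5.67×10⁻⁸ × 0.1333 × 1.978×10¹⁰.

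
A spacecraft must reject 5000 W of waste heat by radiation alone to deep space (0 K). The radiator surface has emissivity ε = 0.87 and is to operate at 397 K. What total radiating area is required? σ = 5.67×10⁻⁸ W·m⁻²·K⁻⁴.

P = εσA T⁴ ⇒ A = P/(εσT⁴).
T⁴ = 2.484×10¹⁰ K⁴.
A = 5000/(0.87 × 5.67×10⁻⁸ × 2.484×10¹⁰).

A ≈ 4.08 m²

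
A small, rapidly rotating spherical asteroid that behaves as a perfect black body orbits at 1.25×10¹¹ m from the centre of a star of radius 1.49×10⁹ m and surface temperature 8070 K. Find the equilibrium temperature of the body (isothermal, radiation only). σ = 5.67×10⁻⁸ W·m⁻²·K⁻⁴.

T ≈ 623 K

The star's surface emits σT_*⁴; at distance d the flux is S = σT_*⁴(R_*/d)².
S = 5.67×10⁻⁸·(8070)⁴·(1.49×10⁹/1.25×10¹¹)² = 34170 W/m².
For an isothermal sphere T⁴ = (1−a)S/(4σ) = 1.507×10¹¹ K⁴.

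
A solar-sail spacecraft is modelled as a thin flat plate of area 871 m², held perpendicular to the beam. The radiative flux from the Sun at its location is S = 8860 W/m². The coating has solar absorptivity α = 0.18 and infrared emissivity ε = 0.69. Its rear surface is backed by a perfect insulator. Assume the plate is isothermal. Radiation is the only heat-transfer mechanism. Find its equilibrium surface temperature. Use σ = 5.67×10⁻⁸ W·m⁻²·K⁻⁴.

T ≈ 449 K

At equilibrium, absorbed power = emitted power.
Absorbing cross-section = A = 871.0 m²; emitting surface = A = 871.0 m² (ratio 1).
αS·A_cross = εσ·A_surf·T⁴  ⇒  T⁴ = αS/(ε·1σ).
T⁴ = 0.180·8860/(0.69·1·5.67×10⁻⁸) = 4.076×10¹⁰ K⁴.
T = (4.076×10¹⁰)^(1/4).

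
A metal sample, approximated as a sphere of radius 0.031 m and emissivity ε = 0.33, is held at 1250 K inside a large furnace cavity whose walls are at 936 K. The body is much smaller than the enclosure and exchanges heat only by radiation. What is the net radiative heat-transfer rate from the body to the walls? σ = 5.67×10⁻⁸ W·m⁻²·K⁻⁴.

For a small grey body in a large enclosure: P_net = εσA(T_body⁴ − T_wall⁴).
A = 4πr² = 0.01208 m²; T_body⁴ − T_wall⁴ = 2.441×10¹² − 7.675×10¹¹ = 1.674×10¹² K⁴.
|P_net| = 0.33·5.67×10⁻⁸·0.01208·1.674×10¹².

P_net ≈ 378 W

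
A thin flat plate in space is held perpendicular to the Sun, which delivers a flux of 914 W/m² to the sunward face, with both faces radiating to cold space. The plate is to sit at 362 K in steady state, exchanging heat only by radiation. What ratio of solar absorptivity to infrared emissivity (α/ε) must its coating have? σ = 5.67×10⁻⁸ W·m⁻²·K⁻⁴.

α/ε ≈ 2.13

Balance: αS·A = εσ·2A·T⁴ ⇒ α/ε = 2σT⁴/S.
α/ε = 2·5.67×10⁻⁸·(362)⁴/914 = 2·5.67×10⁻⁸·1.717×10¹⁰/914.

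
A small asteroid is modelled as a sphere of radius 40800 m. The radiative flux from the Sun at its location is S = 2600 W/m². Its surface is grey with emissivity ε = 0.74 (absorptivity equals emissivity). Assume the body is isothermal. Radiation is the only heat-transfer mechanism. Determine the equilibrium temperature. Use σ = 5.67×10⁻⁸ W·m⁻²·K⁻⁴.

T ≈ 327 K

At equilibrium, absorbed power = emitted power.
Absorbing cross-section = πr² = 5.230×10⁹ m²; emitting surface = 4πr² = 2.092×10¹⁰ m² (ratio 4).
εS·A_cross = εσ·A_surf·T⁴  ⇒  T⁴ = S/(4σ)   (ε cancels).
T⁴ = 2600/(4·5.67×10⁻⁸) = 1.146×10¹⁰ K⁴.
T = (1.146×10¹⁰)^(1/4).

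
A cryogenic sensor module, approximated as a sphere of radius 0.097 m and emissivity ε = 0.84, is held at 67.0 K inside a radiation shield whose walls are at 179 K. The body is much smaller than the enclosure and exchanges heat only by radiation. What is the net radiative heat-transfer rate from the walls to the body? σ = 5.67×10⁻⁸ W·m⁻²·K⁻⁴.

For a small grey body in a large enclosure: P_net = εσA(T_body⁴ − T_wall⁴).
A = 4πr² = 0.1182 m²; T_body⁴ − T_wall⁴ = 2.015×10⁷ − 1.027×10⁹ = -1.006×10⁹ K⁴.
|P_net| = 0.84·5.67×10⁻⁸·0.1182·1.006×10⁹.

P_net ≈ 5.67 W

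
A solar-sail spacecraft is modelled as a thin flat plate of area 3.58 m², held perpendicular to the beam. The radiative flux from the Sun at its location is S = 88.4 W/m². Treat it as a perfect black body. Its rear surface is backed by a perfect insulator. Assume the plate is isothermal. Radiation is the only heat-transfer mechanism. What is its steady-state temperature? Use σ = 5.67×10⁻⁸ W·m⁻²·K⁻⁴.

T ≈ 199 K

At equilibrium, absorbed power = emitted power.
Absorbing cross-section = A = 3.580 m²; emitting surface = A = 3.580 m² (ratio 1).
S·A_cross = εσ·A_surf·T⁴  ⇒  T⁴ = S/(1σ).
T⁴ = 1.00·88.4/(1·5.67×10⁻⁸) = 1.559×10⁹ K⁴.
T = (1.559×10⁹)^(1/4).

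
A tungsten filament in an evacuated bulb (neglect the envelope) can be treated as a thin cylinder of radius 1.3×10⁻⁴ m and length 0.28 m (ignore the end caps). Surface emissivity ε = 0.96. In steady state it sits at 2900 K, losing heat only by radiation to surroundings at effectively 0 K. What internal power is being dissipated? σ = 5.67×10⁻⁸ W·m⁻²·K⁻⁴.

P ≈ 880 W

Steady state: P = εσA T⁴.
A = 2πrL = 2.287×10⁻⁴ m²; T⁴ = (2900)⁴ = 7.073×10¹³ K⁴.
P = 0.96 × 5.67×10⁻⁸ × 2.287×10⁻⁴ × 7.073×10¹³.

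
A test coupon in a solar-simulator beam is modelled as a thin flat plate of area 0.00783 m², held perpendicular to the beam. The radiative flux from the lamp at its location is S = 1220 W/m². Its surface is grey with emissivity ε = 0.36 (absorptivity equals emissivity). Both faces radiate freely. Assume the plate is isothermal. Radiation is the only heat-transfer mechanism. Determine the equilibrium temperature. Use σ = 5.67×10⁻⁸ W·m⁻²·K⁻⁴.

At equilibrium, absorbed power = emitted power.
Absorbing cross-section = A = 0.007830 m²; emitting surface = 2A = 0.01566 m² (ratio 2).
εS·A_cross = εσ·A_surf·T⁴  ⇒  T⁴ = S/(2σ)   (ε cancels).
T⁴ = 1220/(2·5.67×10⁻⁸) = 1.076×10¹⁰ K⁴.
T = (1.076×10¹⁰)^(1/4).

T ≈ 322 K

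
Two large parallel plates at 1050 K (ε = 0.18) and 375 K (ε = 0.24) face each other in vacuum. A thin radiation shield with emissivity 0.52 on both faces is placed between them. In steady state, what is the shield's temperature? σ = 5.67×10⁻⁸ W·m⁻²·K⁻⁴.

T_s ≈ 860 K

In steady state the net flux on the hot side equals that on the cold side.
σ(T₁⁴−T_s⁴)/D₁ = σ(T_s⁴−T₂⁴)/D₂, with D₁ = 1/ε₁+1/ε_s−1 = 6.479, D₂ = 1/ε_s+1/ε₂−1 = 5.090.
Solve for T_s⁴: T_s⁴ = (D₂·T₁⁴ + D₁·T₂⁴)/(D₁+D₂) = 5.459×10¹¹ K⁴.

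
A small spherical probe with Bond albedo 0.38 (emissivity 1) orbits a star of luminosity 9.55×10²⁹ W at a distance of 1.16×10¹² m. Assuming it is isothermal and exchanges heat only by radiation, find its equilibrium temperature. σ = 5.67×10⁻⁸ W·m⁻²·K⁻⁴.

First find the stellar flux at distance d: S = L/(4πd²) = 9.55×10²⁹/(4π·(1.16×10¹²)²) = 56480 W/m².
For an isothermal sphere, absorbed (1−a)S·πr² = emitted σ·4πr²·T⁴, so T⁴ = (1−a)S/(4σ).
T⁴ = 0.620·56480/(4·5.67×10⁻⁸) = 1.544×10¹¹ K⁴.

T ≈ 627 K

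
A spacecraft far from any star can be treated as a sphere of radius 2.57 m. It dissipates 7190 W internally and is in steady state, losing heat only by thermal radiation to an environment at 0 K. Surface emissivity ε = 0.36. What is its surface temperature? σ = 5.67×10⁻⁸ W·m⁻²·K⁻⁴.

Steady state: internal power = radiated power, P = εσA T⁴.
Radiating area A = 4πr² = 83.00 m².
T⁴ = P/(εσA) = 7190/(0.36·5.67×10⁻⁸·83.00) = 4.244×10⁹ K⁴.
T = (4.244×10⁹)^(1/4).

T ≈ 255 K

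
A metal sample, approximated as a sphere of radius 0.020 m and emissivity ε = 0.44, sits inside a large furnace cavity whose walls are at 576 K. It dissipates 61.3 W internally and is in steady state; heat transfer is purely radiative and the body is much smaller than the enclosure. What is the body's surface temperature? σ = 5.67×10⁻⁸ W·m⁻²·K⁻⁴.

T ≈ 880 K

For a small grey body in a large enclosure, net radiated power = εσA(T⁴ − T_w⁴).
Steady state: P = εσA(T⁴ − T_w⁴) with A = 4πr² = 0.005027 m².
T⁴ = P/(εσA) + T_w⁴ = 61.3/(0.44·5.67×10⁻⁸·0.005027) + (576)⁴
    = 4.888×10¹¹ + 1.101×10¹¹ = 5.989×10¹¹ K⁴.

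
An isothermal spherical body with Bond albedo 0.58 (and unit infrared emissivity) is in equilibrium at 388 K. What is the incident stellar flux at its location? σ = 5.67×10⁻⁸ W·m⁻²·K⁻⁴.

S ≈ 12200 W/m²

(1−a)S·πr² = σ·4πr²·T⁴ ⇒ S = 4σT⁴/(1−a).
S = 4·5.67×10⁻⁸·2.266×10¹⁰/0.420.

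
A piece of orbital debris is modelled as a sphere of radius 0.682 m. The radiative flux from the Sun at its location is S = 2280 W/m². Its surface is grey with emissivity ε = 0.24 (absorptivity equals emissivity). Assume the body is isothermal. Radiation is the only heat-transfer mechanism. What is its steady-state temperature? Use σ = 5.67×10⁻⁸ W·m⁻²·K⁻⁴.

T ≈ 317 K

At equilibrium, absorbed power = emitted power.
Absorbing cross-section = πr² = 1.461 m²; emitting surface = 4πr² = 5.845 m² (ratio 4).
εS·A_cross = εσ·A_surf·T⁴  ⇒  T⁴ = S/(4σ)   (ε cancels).
T⁴ = 2280/(4·5.67×10⁻⁸) = 1.005×10¹⁰ K⁴.
T = (1.005×10¹⁰)^(1/4).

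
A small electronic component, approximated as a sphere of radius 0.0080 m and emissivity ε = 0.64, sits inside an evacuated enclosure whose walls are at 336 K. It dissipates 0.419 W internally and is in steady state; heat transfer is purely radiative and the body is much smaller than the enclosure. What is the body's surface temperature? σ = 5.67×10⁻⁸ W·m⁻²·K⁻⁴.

T ≈ 406 K

For a small grey body in a large enclosure, net radiated power = εσA(T⁴ − T_w⁴).
Steady state: P = εσA(T⁴ − T_w⁴) with A = 4πr² = 8.042×10⁻⁴ m².
T⁴ = P/(εσA) + T_w⁴ = 0.419/(0.64·5.67×10⁻⁸·8.042×10⁻⁴) + (336)⁴
    = 1.436×10¹⁰ + 1.275×10¹⁰ = 2.710×10¹⁰ K⁴.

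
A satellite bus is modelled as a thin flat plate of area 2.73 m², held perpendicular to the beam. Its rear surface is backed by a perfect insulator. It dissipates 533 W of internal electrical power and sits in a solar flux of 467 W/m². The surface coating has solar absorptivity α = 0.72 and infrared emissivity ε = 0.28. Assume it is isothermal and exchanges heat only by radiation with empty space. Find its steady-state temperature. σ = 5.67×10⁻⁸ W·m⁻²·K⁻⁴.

T ≈ 428 K

At steady state, absorbed solar power + internal power = radiated power.
Absorbed: α·S·A_cross = 0.72·467·2.730 = 917.9 W (cross-section A).
Total input = 917.9 + 533 = 1451 W.
Radiated: εσ·A_surf·T⁴ with A_surf = A = 2.730 m².
T⁴ = 1451/(0.28·5.67×10⁻⁸·2.730) = 3.348×10¹⁰ K⁴.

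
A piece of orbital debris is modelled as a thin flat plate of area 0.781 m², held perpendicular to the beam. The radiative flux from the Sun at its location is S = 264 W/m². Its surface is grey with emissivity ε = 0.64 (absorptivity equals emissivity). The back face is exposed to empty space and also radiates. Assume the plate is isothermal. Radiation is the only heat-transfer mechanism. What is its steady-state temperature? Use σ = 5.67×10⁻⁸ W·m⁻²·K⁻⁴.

At equilibrium, absorbed power = emitted power.
Absorbing cross-section = A = 0.7810 m²; emitting surface = 2A = 1.562 m² (ratio 2).
εS·A_cross = εσ·A_surf·T⁴  ⇒  T⁴ = S/(2σ)   (ε cancels).
T⁴ = 264/(2·5.67×10⁻⁸) = 2.328×10⁹ K⁴.
T = (2.328×10⁹)^(1/4).

T ≈ 220 K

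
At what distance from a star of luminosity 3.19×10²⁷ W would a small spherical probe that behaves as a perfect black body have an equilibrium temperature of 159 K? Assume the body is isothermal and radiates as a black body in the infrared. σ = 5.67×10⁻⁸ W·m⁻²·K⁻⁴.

d ≈ 1.32×10¹² m

For an isothermal black-emitting sphere, (1−a)S·πr² = σ·4πr²·T⁴ ⇒ S = 4σT⁴/(1−a).
S = 4·5.67×10⁻⁸·(159)⁴/1.00 = 145.0 W/m².
Flux falls as S = L/(4πd²), so d = √(L/(4πS)) = √(3.19×10²⁷/(4π·145.0)).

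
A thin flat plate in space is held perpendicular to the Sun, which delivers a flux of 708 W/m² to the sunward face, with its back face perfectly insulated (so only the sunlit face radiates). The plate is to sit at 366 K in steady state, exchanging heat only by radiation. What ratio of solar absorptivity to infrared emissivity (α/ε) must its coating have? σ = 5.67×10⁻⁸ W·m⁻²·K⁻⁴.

Balance: αS·A = εσ·1A·T⁴ ⇒ α/ε = σT⁴/S.
α/ε = 5.67×10⁻⁸·(366)⁴/708 = 5.67×10⁻⁸·1.794×10¹⁰/708.

α/ε ≈ 1.44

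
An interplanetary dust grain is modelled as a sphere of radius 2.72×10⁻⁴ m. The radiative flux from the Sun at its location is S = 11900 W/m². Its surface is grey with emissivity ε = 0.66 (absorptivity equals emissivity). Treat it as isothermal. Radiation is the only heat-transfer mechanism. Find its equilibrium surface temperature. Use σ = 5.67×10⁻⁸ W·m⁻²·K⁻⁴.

At equilibrium, absorbed power = emitted power.
Absorbing cross-section = πr² = 2.324×10⁻⁷ m²; emitting surface = 4πr² = 9.297×10⁻⁷ m² (ratio 4).
εS·A_cross = εσ·A_surf·T⁴  ⇒  T⁴ = S/(4σ)   (ε cancels).
T⁴ = 11900/(4·5.67×10⁻⁸) = 5.247×10¹⁰ K⁴.
T = (5.247×10¹⁰)^(1/4).

T ≈ 479 K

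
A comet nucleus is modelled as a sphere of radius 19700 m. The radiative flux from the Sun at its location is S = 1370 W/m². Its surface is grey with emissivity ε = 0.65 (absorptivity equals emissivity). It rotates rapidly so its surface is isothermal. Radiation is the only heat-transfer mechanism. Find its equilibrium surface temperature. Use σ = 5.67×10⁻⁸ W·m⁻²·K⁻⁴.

At equilibrium, absorbed power = emitted power.
Absorbing cross-section = πr² = 1.219×10⁹ m²; emitting surface = 4πr² = 4.877×10⁹ m² (ratio 4).
εS·A_cross = εσ·A_surf·T⁴  ⇒  T⁴ = S/(4σ)   (ε cancels).
T⁴ = 1370/(4·5.67×10⁻⁸) = 6.041×10⁹ K⁴.
T = (6.041×10⁹)^(1/4).

T ≈ 279 K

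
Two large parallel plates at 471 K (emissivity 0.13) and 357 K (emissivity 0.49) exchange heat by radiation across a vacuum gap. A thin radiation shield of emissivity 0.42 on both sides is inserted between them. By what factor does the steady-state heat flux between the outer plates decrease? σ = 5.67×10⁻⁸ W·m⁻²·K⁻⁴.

Without shield: q₀ = σΔ(T⁴)/(1/ε₁+1/ε₂−1) with denominator 8.733.
With shield the two gaps are in series; the resistances add: (1/ε₁+1/ε_s−1)+(1/ε_s+1/ε₂−1) = 9.073+3.422 = 12.50.
Heat-flux ratio q₀/q = 12.50/8.733.

factor ≈ 1.43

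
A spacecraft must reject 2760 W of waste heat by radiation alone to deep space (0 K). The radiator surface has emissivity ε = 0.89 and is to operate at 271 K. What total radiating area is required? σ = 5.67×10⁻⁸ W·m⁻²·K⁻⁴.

P = εσA T⁴ ⇒ A = P/(εσT⁴).
T⁴ = 5.394×10⁹ K⁴.
A = 2760/(0.89 × 5.67×10⁻⁸ × 5.394×10⁹).

A ≈ 10.1 m²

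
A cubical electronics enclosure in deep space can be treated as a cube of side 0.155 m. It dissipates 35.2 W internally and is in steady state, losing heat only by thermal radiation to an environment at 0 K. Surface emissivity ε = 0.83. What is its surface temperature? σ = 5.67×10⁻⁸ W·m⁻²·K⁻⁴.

T ≈ 268 K

Steady state: internal power = radiated power, P = εσA T⁴.
Radiating area A = 6L² = 0.1442 m².
T⁴ = P/(εσA) = 35.2/(0.83·5.67×10⁻⁸·0.1442) = 5.189×10⁹ K⁴.
T = (5.189×10⁹)^(1/4).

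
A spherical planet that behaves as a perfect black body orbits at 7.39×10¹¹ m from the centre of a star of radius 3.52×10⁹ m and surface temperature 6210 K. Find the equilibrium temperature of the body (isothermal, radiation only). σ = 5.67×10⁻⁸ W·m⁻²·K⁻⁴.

T ≈ 303 K

The star's surface emits σT_*⁴; at distance d the flux is S = σT_*⁴(R_*/d)².
S = 5.67×10⁻⁸·(6210)⁴·(3.52×10⁹/7.39×10¹¹)² = 1913 W/m².
For an isothermal sphere T⁴ = (1−a)S/(4σ) = 8.435×10⁹ K⁴.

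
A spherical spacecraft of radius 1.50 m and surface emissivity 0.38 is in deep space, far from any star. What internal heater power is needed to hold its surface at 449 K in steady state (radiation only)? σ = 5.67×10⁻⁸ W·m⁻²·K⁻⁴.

P ≈ 24800 W

P = εσ·4πr²·T⁴.
4πr² = 28.27 m²; T⁴ = 4.064×10¹⁰ K⁴.
P = 0.38·5.67×10⁻⁸·28.27·4.064×10¹⁰.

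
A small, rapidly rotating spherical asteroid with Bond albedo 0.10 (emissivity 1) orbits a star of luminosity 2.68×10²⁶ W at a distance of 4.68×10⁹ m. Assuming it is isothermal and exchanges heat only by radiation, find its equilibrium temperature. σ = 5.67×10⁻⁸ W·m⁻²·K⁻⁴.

T ≈ 1400 K

First find the stellar flux at distance d: S = L/(4πd²) = 2.68×10²⁶/(4π·(4.68×10⁹)²) = 9.737×10⁵ W/m².
For an isothermal sphere, absorbed (1−a)S·πr² = emitted σ·4πr²·T⁴, so T⁴ = (1−a)S/(4σ).
T⁴ = 0.900·9.737×10⁵/(4·5.67×10⁻⁸) = 3.864×10¹² K⁴.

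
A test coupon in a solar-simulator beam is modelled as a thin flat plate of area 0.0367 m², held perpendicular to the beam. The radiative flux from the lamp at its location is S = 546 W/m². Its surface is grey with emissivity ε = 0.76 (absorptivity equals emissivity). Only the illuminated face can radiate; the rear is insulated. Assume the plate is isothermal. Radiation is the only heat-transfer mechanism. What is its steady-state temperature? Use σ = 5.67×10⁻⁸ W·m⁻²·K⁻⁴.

At equilibrium, absorbed power = emitted power.
Absorbing cross-section = A = 0.03670 m²; emitting surface = A = 0.03670 m² (ratio 1).
εS·A_cross = εσ·A_surf·T⁴  ⇒  T⁴ = S/(1σ)   (ε cancels).
T⁴ = 546/(1·5.67×10⁻⁸) = 9.630×10⁹ K⁴.
T = (9.630×10⁹)^(1/4).

T ≈ 313 K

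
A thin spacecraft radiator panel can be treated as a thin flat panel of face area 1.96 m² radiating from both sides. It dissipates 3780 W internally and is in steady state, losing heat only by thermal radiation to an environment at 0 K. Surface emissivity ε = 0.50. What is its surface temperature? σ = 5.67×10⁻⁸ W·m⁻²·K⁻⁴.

T ≈ 429 K

Steady state: internal power = radiated power, P = εσA T⁴.
Radiating area A = 2·1.96 = 3.920 m².
T⁴ = P/(εσA) = 3780/(0.50·5.67×10⁻⁸·3.920) = 3.401×10¹⁰ K⁴.
T = (3.401×10¹⁰)^(1/4).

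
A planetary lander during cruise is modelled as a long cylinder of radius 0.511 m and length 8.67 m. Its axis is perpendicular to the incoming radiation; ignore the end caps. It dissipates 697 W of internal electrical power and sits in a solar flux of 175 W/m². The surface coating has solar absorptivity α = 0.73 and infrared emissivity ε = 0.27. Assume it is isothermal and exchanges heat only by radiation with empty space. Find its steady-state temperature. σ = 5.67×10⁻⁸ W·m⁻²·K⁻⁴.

At steady state, absorbed solar power + internal power = radiated power.
Absorbed: α·S·A_cross = 0.73·175·8.861 = 1132 W (cross-section 2rL).
Total input = 1132 + 697 = 1829 W.
Radiated: εσ·A_surf·T⁴ with A_surf = 2πrL = 27.84 m².
T⁴ = 1829/(0.27·5.67×10⁻⁸·27.84) = 4.292×10⁹ K⁴.

T ≈ 256 K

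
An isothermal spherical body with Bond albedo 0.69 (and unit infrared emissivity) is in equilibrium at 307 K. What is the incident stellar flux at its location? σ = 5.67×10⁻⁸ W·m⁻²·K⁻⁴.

S ≈ 6500 W/m²

(1−a)S·πr² = σ·4πr²·T⁴ ⇒ S = 4σT⁴/(1−a).
S = 4·5.67×10⁻⁸·8.883×10⁹/0.310.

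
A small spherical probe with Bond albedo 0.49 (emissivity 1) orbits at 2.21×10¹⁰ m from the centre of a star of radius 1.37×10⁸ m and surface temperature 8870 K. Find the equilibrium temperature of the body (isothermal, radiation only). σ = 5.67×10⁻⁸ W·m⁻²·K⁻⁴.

The star's surface emits σT_*⁴; at distance d the flux is S = σT_*⁴(R_*/d)².
S = 5.67×10⁻⁸·(8870)⁴·(1.37×10⁸/2.21×10¹⁰)² = 13490 W/m².
For an isothermal sphere T⁴ = (1−a)S/(4σ) = 3.033×10¹⁰ K⁴.

T ≈ 417 K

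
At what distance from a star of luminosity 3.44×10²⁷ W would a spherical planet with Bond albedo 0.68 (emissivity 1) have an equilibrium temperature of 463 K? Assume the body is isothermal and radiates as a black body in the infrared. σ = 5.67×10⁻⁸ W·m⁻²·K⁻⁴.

For an isothermal black-emitting sphere, (1−a)S·πr² = σ·4πr²·T⁴ ⇒ S = 4σT⁴/(1−a).
S = 4·5.67×10⁻⁸·(463)⁴/0.320 = 32570 W/m².
Flux falls as S = L/(4πd²), so d = √(L/(4πS)) = √(3.44×10²⁷/(4π·32570)).

d ≈ 9.17×10¹⁰ m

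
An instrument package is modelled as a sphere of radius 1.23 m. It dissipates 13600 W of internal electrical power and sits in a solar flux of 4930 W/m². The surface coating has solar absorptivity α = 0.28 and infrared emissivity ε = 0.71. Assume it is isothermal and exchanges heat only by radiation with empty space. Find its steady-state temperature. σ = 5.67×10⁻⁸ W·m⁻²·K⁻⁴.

T ≈ 403 K

At steady state, absorbed solar power + internal power = radiated power.
Absorbed: α·S·A_cross = 0.28·4930·4.753 = 6561 W (cross-section πr²).
Total input = 6561 + 13600 = 20160 W.
Radiated: εσ·A_surf·T⁴ with A_surf = 4πr² = 19.01 m².
T⁴ = 20160/(0.71·5.67×10⁻⁸·19.01) = 2.634×10¹⁰ K⁴.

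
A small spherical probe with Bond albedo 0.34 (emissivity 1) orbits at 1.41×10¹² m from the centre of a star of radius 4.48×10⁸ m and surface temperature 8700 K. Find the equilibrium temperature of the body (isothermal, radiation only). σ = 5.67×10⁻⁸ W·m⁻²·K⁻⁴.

T ≈ 98.8 K

The star's surface emits σT_*⁴; at distance d the flux is S = σT_*⁴(R_*/d)².
S = 5.67×10⁻⁸·(8700)⁴·(4.48×10⁸/1.41×10¹²)² = 32.79 W/m².
For an isothermal sphere T⁴ = (1−a)S/(4σ) = 9.543×10⁷ K⁴.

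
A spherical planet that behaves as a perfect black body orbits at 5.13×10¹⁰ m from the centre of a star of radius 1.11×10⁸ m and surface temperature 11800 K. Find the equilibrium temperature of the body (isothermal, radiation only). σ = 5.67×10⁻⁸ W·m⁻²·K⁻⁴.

T ≈ 388 K

The star's surface emits σT_*⁴; at distance d the flux is S = σT_*⁴(R_*/d)².
S = 5.67×10⁻⁸·(11800)⁴·(1.11×10⁸/5.13×10¹⁰)² = 5147 W/m².
For an isothermal sphere T⁴ = (1−a)S/(4σ) = 2.269×10¹⁰ K⁴.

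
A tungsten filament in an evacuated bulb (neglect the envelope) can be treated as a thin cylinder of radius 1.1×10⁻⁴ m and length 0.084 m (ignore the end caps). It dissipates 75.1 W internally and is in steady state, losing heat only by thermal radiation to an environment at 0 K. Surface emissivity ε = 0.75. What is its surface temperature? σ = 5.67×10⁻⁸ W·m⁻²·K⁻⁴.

T ≈ 2350 K

Steady state: internal power = radiated power, P = εσA T⁴.
Radiating area A = 2πrL = 5.806×10⁻⁵ m².
T⁴ = P/(εσA) = 75.1/(0.75·5.67×10⁻⁸·5.806×10⁻⁵) = 3.042×10¹³ K⁴.
T = (3.042×10¹³)^(1/4).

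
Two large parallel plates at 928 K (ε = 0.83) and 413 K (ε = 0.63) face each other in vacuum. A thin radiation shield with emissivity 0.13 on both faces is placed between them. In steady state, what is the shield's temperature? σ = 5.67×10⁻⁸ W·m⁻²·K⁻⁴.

T_s ≈ 792 K

In steady state the net flux on the hot side equals that on the cold side.
σ(T₁⁴−T_s⁴)/D₁ = σ(T_s⁴−T₂⁴)/D₂, with D₁ = 1/ε₁+1/ε_s−1 = 7.897, D₂ = 1/ε_s+1/ε₂−1 = 8.280.
Solve for T_s⁴: T_s⁴ = (D₂·T₁⁴ + D₁·T₂⁴)/(D₁+D₂) = 3.938×10¹¹ K⁴.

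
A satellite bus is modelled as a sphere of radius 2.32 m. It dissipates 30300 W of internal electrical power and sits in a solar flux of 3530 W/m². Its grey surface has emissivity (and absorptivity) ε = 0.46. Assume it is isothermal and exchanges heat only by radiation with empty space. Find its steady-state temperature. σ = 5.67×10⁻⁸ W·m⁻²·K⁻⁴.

T ≈ 425 K

At steady state, absorbed solar power + internal power = radiated power.
Absorbed: α·S·A_cross = 0.46·3530·16.91 = 27460 W (cross-section πr²).
Total input = 27460 + 30300 = 57760 W.
Radiated: εσ·A_surf·T⁴ with A_surf = 4πr² = 67.64 m².
T⁴ = 57760/(0.46·5.67×10⁻⁸·67.64) = 3.274×10¹⁰ K⁴.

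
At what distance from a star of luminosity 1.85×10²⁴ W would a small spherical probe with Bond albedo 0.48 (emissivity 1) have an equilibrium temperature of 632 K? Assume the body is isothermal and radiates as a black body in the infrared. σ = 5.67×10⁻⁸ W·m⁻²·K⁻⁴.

For an isothermal black-emitting sphere, (1−a)S·πr² = σ·4πr²·T⁴ ⇒ S = 4σT⁴/(1−a).
S = 4·5.67×10⁻⁸·(632)⁴/0.520 = 69580 W/m².
Flux falls as S = L/(4πd²), so d = √(L/(4πS)) = √(1.85×10²⁴/(4π·69580)).

d ≈ 1.45×10⁹ m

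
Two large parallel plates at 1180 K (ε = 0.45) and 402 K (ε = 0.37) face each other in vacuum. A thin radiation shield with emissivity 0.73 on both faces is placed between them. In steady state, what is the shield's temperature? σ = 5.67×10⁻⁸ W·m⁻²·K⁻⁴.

T_s ≈ 1020 K

In steady state the net flux on the hot side equals that on the cold side.
σ(T₁⁴−T_s⁴)/D₁ = σ(T_s⁴−T₂⁴)/D₂, with D₁ = 1/ε₁+1/ε_s−1 = 2.592, D₂ = 1/ε_s+1/ε₂−1 = 3.073.
Solve for T_s⁴: T_s⁴ = (D₂·T₁⁴ + D₁·T₂⁴)/(D₁+D₂) = 1.064×10¹² K⁴.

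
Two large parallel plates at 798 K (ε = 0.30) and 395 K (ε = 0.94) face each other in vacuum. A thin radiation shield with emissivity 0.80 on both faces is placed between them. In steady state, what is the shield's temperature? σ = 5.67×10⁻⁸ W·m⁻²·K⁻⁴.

T_s ≈ 597 K

In steady state the net flux on the hot side equals that on the cold side.
σ(T₁⁴−T_s⁴)/D₁ = σ(T_s⁴−T₂⁴)/D₂, with D₁ = 1/ε₁+1/ε_s−1 = 3.583, D₂ = 1/ε_s+1/ε₂−1 = 1.314.
Solve for T_s⁴: T_s⁴ = (D₂·T₁⁴ + D₁·T₂⁴)/(D₁+D₂) = 1.266×10¹¹ K⁴.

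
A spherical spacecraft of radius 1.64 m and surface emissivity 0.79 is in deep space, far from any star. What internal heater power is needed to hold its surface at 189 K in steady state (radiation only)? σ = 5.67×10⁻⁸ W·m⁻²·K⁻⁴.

P = εσ·4πr²·T⁴.
4πr² = 33.80 m²; T⁴ = 1.276×10⁹ K⁴.
P = 0.79·5.67×10⁻⁸·33.80·1.276×10⁹.

P ≈ 1930 W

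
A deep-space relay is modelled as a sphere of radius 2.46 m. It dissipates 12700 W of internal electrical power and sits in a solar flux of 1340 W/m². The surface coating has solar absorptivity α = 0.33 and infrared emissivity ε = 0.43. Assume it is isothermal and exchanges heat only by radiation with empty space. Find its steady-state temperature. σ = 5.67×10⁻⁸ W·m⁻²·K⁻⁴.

T ≈ 327 K

At steady state, absorbed solar power + internal power = radiated power.
Absorbed: α·S·A_cross = 0.33·1340·19.01 = 8407 W (cross-section πr²).
Total input = 8407 + 12700 = 21110 W.
Radiated: εσ·A_surf·T⁴ with A_surf = 4πr² = 76.05 m².
T⁴ = 21110/(0.43·5.67×10⁻⁸·76.05) = 1.138×10¹⁰ K⁴.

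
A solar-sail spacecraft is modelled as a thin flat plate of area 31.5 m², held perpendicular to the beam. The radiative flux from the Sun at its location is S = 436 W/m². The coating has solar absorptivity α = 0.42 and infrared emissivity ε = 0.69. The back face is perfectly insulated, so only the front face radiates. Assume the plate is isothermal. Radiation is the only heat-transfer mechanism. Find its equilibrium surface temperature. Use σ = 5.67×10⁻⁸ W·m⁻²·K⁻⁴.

T ≈ 262 K

At equilibrium, absorbed power = emitted power.
Absorbing cross-section = A = 31.50 m²; emitting surface = A = 31.50 m² (ratio 1).
αS·A_cross = εσ·A_surf·T⁴  ⇒  T⁴ = αS/(ε·1σ).
T⁴ = 0.420·436/(0.69·1·5.67×10⁻⁸) = 4.681×10⁹ K⁴.
T = (4.681×10⁹)^(1/4).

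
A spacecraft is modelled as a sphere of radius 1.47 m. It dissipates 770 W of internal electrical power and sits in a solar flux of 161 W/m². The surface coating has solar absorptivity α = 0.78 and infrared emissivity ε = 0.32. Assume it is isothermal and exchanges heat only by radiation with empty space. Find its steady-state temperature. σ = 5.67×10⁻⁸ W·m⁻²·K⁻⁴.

T ≈ 240 K

At steady state, absorbed solar power + internal power = radiated power.
Absorbed: α·S·A_cross = 0.78·161·6.789 = 852.5 W (cross-section πr²).
Total input = 852.5 + 770 = 1623 W.
Radiated: εσ·A_surf·T⁴ with A_surf = 4πr² = 27.15 m².
T⁴ = 1623/(0.32·5.67×10⁻⁸·27.15) = 3.293×10⁹ K⁴.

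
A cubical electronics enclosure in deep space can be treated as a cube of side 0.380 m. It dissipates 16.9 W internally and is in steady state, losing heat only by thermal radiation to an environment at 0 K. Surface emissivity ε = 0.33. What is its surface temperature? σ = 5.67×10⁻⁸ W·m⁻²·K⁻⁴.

T ≈ 180 K

Steady state: internal power = radiated power, P = εσA T⁴.
Radiating area A = 6L² = 0.8664 m².
T⁴ = P/(εσA) = 16.9/(0.33·5.67×10⁻⁸·0.8664) = 1.042×10⁹ K⁴.
T = (1.042×10⁹)^(1/4).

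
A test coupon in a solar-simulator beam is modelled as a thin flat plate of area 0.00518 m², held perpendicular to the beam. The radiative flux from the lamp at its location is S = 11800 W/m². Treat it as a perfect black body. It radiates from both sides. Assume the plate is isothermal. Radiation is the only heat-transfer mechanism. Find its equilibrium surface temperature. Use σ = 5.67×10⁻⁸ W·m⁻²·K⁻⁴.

At equilibrium, absorbed power = emitted power.
Absorbing cross-section = A = 0.005180 m²; emitting surface = 2A = 0.01036 m² (ratio 2).
S·A_cross = εσ·A_surf·T⁴  ⇒  T⁴ = S/(2σ).
T⁴ = 1.00·11800/(2·5.67×10⁻⁸) = 1.041×10¹¹ K⁴.
T = (1.041×10¹¹)^(1/4).

T ≈ 568 K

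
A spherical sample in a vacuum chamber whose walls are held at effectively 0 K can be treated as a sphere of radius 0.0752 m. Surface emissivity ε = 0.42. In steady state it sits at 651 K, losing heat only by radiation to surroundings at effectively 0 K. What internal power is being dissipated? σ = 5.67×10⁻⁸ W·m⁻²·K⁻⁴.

Steady state: P = εσA T⁴.
A = 4πr² = 0.07106 m²; T⁴ = (651)⁴ = 1.796×10¹¹ K⁴.
P = 0.42 × 5.67×10⁻⁸ × 0.07106 × 1.796×10¹¹.

P ≈ 304 W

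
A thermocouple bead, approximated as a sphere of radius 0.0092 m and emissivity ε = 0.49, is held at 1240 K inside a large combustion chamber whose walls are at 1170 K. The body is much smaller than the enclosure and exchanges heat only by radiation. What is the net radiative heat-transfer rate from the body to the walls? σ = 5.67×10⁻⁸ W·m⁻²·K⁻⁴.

For a small grey body in a large enclosure: P_net = εσA(T_body⁴ − T_wall⁴).
A = 4πr² = 0.001064 m²; T_body⁴ − T_wall⁴ = 2.364×10¹² − 1.874×10¹² = 4.903×10¹¹ K⁴.
|P_net| = 0.49·5.67×10⁻⁸·0.001064·4.903×10¹¹.

P_net ≈ 14.5 W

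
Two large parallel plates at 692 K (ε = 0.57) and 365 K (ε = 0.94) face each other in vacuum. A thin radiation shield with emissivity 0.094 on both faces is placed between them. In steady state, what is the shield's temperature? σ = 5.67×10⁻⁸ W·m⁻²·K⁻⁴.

T_s ≈ 589 K

In steady state the net flux on the hot side equals that on the cold side.
σ(T₁⁴−T_s⁴)/D₁ = σ(T_s⁴−T₂⁴)/D₂, with D₁ = 1/ε₁+1/ε_s−1 = 11.39, D₂ = 1/ε_s+1/ε₂−1 = 10.70.
Solve for T_s⁴: T_s⁴ = (D₂·T₁⁴ + D₁·T₂⁴)/(D₁+D₂) = 1.202×10¹¹ K⁴.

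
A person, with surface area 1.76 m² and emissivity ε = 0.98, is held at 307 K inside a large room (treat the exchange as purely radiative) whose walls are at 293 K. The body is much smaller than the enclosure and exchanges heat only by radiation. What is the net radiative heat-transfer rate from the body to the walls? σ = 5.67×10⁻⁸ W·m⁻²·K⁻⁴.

For a small grey body in a large enclosure: P_net = εσA(T_body⁴ − T_wall⁴).
A = 1.76 m²; T_body⁴ − T_wall⁴ = 8.883×10⁹ − 7.370×10⁹ = 1.513×10⁹ K⁴.
|P_net| = 0.98·5.67×10⁻⁸·1.760·1.513×10⁹.

P_net ≈ 148 W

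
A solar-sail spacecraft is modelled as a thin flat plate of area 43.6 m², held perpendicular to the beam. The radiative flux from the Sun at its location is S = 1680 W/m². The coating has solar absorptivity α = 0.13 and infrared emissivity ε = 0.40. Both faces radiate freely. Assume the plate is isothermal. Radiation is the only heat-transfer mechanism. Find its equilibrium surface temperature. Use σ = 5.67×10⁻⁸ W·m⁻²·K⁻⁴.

T ≈ 263 K

At equilibrium, absorbed power = emitted power.
Absorbing cross-section = A = 43.60 m²; emitting surface = 2A = 87.20 m² (ratio 2).
αS·A_cross = εσ·A_surf·T⁴  ⇒  T⁴ = αS/(ε·2σ).
T⁴ = 0.130·1680/(0.40·2·5.67×10⁻⁸) = 4.815×10⁹ K⁴.
T = (4.815×10⁹)^(1/4).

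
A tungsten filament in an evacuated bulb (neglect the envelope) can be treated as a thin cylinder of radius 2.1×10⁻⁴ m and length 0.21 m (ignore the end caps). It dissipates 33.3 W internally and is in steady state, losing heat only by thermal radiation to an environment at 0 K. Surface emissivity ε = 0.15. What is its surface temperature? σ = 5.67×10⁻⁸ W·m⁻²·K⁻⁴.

T ≈ 1940 K

Steady state: internal power = radiated power, P = εσA T⁴.
Radiating area A = 2πrL = 2.771×10⁻⁴ m².
T⁴ = P/(εσA) = 33.3/(0.15·5.67×10⁻⁸·2.771×10⁻⁴) = 1.413×10¹³ K⁴.
T = (1.413×10¹³)^(1/4).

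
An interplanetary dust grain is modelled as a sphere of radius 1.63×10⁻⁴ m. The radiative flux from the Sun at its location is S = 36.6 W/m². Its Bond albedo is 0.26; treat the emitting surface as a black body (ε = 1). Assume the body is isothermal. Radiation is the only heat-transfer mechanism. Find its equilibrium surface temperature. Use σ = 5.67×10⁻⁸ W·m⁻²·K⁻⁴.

T ≈ 105 K

At equilibrium, absorbed power = emitted power.
Absorbing cross-section = πr² = 8.347×10⁻⁸ m²; emitting surface = 4πr² = 3.339×10⁻⁷ m² (ratio 4).
(1−a)S·A_cross = εσ·A_surf·T⁴  ⇒  T⁴ = (1−a)S/(4σ).
T⁴ = 0.740·36.6/(4·5.67×10⁻⁸) = 1.194×10⁸ K⁴.
T = (1.194×10⁸)^(1/4).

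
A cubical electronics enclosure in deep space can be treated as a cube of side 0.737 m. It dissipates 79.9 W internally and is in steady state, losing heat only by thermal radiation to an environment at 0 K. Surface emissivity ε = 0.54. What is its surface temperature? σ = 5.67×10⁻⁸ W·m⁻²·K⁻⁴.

T ≈ 168 K

Steady state: internal power = radiated power, P = εσA T⁴.
Radiating area A = 6L² = 3.259 m².
T⁴ = P/(εσA) = 79.9/(0.54·5.67×10⁻⁸·3.259) = 8.007×10⁸ K⁴.
T = (8.007×10⁸)^(1/4).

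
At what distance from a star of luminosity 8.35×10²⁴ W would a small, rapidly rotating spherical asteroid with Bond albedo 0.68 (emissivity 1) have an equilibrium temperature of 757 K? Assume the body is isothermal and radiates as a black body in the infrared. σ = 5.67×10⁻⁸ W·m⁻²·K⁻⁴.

For an isothermal black-emitting sphere, (1−a)S·πr² = σ·4πr²·T⁴ ⇒ S = 4σT⁴/(1−a).
S = 4·5.67×10⁻⁸·(757)⁴/0.320 = 2.327×10⁵ W/m².
Flux falls as S = L/(4πd²), so d = √(L/(4πS)) = √(8.35×10²⁴/(4π·2.327×10⁵)).

d ≈ 1.69×10⁹ m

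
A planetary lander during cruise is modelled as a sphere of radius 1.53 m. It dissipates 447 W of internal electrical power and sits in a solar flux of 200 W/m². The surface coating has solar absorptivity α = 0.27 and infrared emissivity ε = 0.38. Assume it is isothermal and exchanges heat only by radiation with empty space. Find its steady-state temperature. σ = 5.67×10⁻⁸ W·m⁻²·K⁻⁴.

At steady state, absorbed solar power + internal power = radiated power.
Absorbed: α·S·A_cross = 0.27·200·7.354 = 397.1 W (cross-section πr²).
Total input = 397.1 + 447 = 844.1 W.
Radiated: εσ·A_surf·T⁴ with A_surf = 4πr² = 29.42 m².
T⁴ = 844.1/(0.38·5.67×10⁻⁸·29.42) = 1.332×10⁹ K⁴.

T ≈ 191 K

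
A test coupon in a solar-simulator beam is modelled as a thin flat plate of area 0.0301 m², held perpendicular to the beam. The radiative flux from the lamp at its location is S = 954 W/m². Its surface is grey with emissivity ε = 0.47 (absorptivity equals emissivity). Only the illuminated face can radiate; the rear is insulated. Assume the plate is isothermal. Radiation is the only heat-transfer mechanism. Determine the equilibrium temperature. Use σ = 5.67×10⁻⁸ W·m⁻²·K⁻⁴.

T ≈ 360 K

At equilibrium, absorbed power = emitted power.
Absorbing cross-section = A = 0.03010 m²; emitting surface = A = 0.03010 m² (ratio 1).
εS·A_cross = εσ·A_surf·T⁴  ⇒  T⁴ = S/(1σ)   (ε cancels).
T⁴ = 954/(1·5.67×10⁻⁸) = 1.683×10¹⁰ K⁴.
T = (1.683×10¹⁰)^(1/4).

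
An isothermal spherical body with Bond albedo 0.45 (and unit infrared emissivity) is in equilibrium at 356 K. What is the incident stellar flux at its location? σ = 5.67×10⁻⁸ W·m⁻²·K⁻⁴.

(1−a)S·πr² = σ·4πr²·T⁴ ⇒ S = 4σT⁴/(1−a).
S = 4·5.67×10⁻⁸·1.606×10¹⁰/0.550.

S ≈ 6620 W/m²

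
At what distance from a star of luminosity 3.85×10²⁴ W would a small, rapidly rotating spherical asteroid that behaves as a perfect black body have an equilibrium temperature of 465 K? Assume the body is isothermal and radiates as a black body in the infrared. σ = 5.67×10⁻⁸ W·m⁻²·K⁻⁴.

For an isothermal black-emitting sphere, (1−a)S·πr² = σ·4πr²·T⁴ ⇒ S = 4σT⁴/(1−a).
S = 4·5.67×10⁻⁸·(465)⁴/1.00 = 10600 W/m².
Flux falls as S = L/(4πd²), so d = √(L/(4πS)) = √(3.85×10²⁴/(4π·10600)).

d ≈ 5.38×10⁹ m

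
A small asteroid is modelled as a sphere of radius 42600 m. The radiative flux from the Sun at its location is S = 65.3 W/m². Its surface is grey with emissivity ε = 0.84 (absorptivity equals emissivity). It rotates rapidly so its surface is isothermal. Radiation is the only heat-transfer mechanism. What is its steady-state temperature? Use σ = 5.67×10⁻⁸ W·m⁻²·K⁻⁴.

At equilibrium, absorbed power = emitted power.
Absorbing cross-section = πr² = 5.701×10⁹ m²; emitting surface = 4πr² = 2.280×10¹⁰ m² (ratio 4).
εS·A_cross = εσ·A_surf·T⁴  ⇒  T⁴ = S/(4σ)   (ε cancels).
T⁴ = 65.3/(4·5.67×10⁻⁸) = 2.879×10⁸ K⁴.
T = (2.879×10⁸)^(1/4).

T ≈ 130 K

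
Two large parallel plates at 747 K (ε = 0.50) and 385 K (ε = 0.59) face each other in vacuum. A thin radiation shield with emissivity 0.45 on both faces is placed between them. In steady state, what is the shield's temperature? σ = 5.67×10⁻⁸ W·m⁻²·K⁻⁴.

In steady state the net flux on the hot side equals that on the cold side.
σ(T₁⁴−T_s⁴)/D₁ = σ(T_s⁴−T₂⁴)/D₂, with D₁ = 1/ε₁+1/ε_s−1 = 3.222, D₂ = 1/ε_s+1/ε₂−1 = 2.917.
Solve for T_s⁴: T_s⁴ = (D₂·T₁⁴ + D₁·T₂⁴)/(D₁+D₂) = 1.595×10¹¹ K⁴.

T_s ≈ 632 K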